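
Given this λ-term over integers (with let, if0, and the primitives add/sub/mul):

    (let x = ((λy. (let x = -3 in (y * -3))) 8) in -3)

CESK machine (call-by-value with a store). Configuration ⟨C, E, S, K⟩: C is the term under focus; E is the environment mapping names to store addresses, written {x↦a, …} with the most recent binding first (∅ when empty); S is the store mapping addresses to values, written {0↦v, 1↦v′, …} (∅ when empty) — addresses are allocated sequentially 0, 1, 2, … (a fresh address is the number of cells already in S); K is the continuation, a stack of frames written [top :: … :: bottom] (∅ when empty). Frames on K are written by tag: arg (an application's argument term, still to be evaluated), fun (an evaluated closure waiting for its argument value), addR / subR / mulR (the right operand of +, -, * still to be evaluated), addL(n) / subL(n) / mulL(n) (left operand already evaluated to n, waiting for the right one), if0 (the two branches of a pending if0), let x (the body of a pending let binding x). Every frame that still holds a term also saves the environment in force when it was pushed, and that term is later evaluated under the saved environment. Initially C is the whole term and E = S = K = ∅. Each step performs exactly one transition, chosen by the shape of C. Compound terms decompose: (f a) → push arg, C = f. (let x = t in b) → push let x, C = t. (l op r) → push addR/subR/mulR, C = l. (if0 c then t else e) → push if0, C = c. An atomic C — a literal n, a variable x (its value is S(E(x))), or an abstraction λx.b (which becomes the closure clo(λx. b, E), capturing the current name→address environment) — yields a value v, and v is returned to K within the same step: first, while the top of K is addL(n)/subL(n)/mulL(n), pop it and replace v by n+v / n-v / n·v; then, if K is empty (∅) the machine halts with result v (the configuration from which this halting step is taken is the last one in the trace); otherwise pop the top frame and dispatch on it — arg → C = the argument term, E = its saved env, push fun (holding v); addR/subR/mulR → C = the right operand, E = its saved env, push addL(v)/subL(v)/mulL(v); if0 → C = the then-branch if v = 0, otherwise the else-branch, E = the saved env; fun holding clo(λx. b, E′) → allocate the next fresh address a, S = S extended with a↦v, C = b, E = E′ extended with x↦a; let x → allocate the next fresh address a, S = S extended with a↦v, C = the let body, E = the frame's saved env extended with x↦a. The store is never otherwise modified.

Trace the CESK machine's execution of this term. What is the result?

Answer: -3

Machine steps:
step 0: [C=(let x = ((λy. (let x = -3 in (y * -3))) 8) in -3) | E=∅ | S=∅ | K=∅]
step 1: [C=((λy. (let x = -3 in (y * -3))) 8) | E=∅ | S=∅ | K=[let x]]
step 2: [C=(λy. (let x = -3 in (y * -3))) | E=∅ | S=∅ | K=[arg :: let x]]
step 3: [C=8 | E=∅ | S=∅ | K=[fun :: let x]]
step 4: [C=(let x = -3 in (y * -3)) | E={y↦0} | S={0↦8} | K=[let x]]
step 5: [C=-3 | E={y↦0} | S={0↦8} | K=[let x :: let x]]
step 6: [C=(y * -3) | E={x↦1, y↦0} | S={0↦8, 1↦-3} | K=[let x]]
step 7: [C=y | E={x↦1, y↦0} | S={0↦8, 1↦-3} | K=[mulR :: let x]]
step 8: [C=-3 | E={x↦1, y↦0} | S={0↦8, 1↦-3} | K=[mulL(8) :: let x]]
step 9: [C=-3 | E={x↦2} | S={0↦8, 1↦-3, 2↦-24} | K=∅]
→ final value -3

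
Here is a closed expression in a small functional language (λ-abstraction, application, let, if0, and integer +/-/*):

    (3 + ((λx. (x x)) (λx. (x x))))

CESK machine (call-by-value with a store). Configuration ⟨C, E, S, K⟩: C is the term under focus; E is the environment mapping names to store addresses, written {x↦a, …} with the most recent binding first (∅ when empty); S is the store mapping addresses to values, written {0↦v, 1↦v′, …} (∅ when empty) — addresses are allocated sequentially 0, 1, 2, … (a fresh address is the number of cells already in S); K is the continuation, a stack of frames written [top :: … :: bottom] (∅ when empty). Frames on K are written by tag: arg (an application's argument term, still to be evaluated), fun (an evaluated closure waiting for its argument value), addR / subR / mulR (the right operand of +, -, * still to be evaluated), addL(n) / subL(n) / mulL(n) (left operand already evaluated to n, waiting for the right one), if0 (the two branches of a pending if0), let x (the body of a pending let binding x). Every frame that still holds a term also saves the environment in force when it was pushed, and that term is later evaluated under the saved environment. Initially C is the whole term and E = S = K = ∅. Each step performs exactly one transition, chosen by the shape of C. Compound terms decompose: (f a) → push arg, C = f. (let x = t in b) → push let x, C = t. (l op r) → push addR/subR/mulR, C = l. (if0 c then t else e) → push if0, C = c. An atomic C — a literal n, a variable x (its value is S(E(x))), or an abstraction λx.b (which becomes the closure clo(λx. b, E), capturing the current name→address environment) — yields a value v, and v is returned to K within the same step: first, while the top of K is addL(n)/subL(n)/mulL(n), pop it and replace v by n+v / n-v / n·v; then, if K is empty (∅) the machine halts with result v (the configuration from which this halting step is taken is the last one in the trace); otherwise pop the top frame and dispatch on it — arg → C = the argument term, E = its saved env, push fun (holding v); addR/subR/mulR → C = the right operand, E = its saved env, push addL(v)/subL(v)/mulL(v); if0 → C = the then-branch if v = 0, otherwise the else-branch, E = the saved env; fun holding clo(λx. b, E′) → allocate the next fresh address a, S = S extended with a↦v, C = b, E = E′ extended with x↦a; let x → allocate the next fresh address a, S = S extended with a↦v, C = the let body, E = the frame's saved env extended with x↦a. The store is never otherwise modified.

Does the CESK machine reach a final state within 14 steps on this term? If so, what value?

t=0: ⟨C=(3 + ((λx. (x x)) (λx. (x x)))); E=∅; S=∅; K=∅⟩
t=1: ⟨C=3; E=∅; S=∅; K=[addR]⟩
t=2: ⟨C=((λx. (x x)) (λx. (x x))); E=∅; S=∅; K=[addL(3)]⟩
t=3: ⟨C=(λx. (x x)); E=∅; S=∅; K=[arg :: addL(3)]⟩
t=4: ⟨C=(λx. (x x)); E=∅; S=∅; K=[fun :: addL(3)]⟩
t=5: ⟨C=(x x); E={x↦0}; S={0↦clo(λx. (x x), ∅)}; K=[addL(3)]⟩
t=6: ⟨C=x; E={x↦0}; S={0↦clo(λx. (x x), ∅)}; K=[arg :: addL(3)]⟩
t=7: ⟨C=x; E={x↦0}; S={0↦clo(λx. (x x), ∅)}; K=[fun :: addL(3)]⟩
t=8: ⟨C=(x x); E={x↦1}; S={0↦clo(λx. (x x), ∅), 1↦clo(λx. (x x), ∅)}; K=[addL(3)]⟩
t=9: ⟨C=x; E={x↦1}; S={0↦clo(λx. (x x), ∅), 1↦clo(λx. (x x), ∅)}; K=[arg :: addL(3)]⟩
t=10: ⟨C=x; E={x↦1}; S={0↦clo(λx. (x x), ∅), 1↦clo(λx. (x x), ∅)}; K=[fun :: addL(3)]⟩
t=11: ⟨C=(x x); E={x↦2}; S={0↦clo(λx. (x x), ∅), 1↦clo(λx. (x x), ∅), 2↦clo(λx. (x x), ∅)}; K=[addL(3)]⟩
t=12: ⟨C=x; E={x↦2}; S={0↦clo(λx. (x x), ∅), 1↦clo(λx. (x x), ∅), 2↦clo(λx. (x x), ∅)}; K=[arg :: addL(3)]⟩
t=13: ⟨C=x; E={x↦2}; S={0↦clo(λx. (x x), ∅), 1↦clo(λx. (x x), ∅), 2↦clo(λx. (x x), ∅)}; K=[fun :: addL(3)]⟩
t=14: ⟨C=(x x); E={x↦3}; S={0↦clo(λx. (x x), ∅), 1↦clo(λx. (x x), ∅), 2↦clo(λx. (x x), ∅), 3↦clo(λx. (x x), ∅)}; K=[addL(3)]⟩
→ 14 transitions taken and the configuration is still not final: no result within 14 steps

Answer: DIVERGES (no final state within 14 steps)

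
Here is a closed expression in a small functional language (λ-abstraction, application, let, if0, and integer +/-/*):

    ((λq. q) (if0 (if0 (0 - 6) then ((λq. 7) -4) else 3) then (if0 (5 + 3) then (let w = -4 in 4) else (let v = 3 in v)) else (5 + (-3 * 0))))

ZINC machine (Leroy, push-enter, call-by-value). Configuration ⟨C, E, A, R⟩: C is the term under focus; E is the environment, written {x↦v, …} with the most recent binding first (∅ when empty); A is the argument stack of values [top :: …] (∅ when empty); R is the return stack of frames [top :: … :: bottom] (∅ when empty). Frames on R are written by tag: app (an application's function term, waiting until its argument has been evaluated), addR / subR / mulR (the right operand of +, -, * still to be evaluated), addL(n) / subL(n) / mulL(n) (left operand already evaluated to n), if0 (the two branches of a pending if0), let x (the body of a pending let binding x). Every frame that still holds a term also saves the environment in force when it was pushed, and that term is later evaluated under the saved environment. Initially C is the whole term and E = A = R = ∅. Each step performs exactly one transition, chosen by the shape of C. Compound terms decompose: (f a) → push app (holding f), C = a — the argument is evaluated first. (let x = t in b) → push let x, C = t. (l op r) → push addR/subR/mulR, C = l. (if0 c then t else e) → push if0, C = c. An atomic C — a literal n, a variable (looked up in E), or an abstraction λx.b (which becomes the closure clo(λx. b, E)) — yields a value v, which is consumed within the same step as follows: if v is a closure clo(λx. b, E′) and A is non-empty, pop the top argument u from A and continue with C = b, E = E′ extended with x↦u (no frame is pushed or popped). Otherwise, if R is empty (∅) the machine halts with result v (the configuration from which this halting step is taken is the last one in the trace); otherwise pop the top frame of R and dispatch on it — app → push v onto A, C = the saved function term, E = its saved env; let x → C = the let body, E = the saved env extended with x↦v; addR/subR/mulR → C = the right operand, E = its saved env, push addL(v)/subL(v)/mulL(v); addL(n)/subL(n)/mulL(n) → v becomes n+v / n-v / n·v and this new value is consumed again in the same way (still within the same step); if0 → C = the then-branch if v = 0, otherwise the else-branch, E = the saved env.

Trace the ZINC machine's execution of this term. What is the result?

t=0: <C=((λq. q) (if0 (if0 (0 - 6) then ((λq. 7) -4) else 3) then (if0 (5 + 3) then (let w = -4 in 4) else (let v = 3 in v)) else (5 + (-3 * 0)))), E=∅, A=∅, R=∅>
t=1: <C=(if0 (if0 (0 - 6) then ((λq. 7) -4) else 3) then (if0 (5 + 3) then (let w = -4 in 4) else (let v = 3 in v)) else (5 + (-3 * 0))), E=∅, A=∅, R=[app]>
t=2: <C=(if0 (0 - 6) then ((λq. 7) -4) else 3), E=∅, A=∅, R=[if0 :: app]>
t=3: <C=(0 - 6), E=∅, A=∅, R=[if0 :: if0 :: app]>
t=4: <C=0, E=∅, A=∅, R=[subR :: if0 :: if0 :: app]>
t=5: <C=6, E=∅, A=∅, R=[subL(0) :: if0 :: if0 :: app]>
t=6: <C=3, E=∅, A=∅, R=[if0 :: app]>
t=7: <C=(5 + (-3 * 0)), E=∅, A=∅, R=[app]>
t=8: <C=5, E=∅, A=∅, R=[addR :: app]>
t=9: <C=(-3 * 0), E=∅, A=∅, R=[addL(5) :: app]>
t=10: <C=-3, E=∅, A=∅, R=[mulR :: addL(5) :: app]>
t=11: <C=0, E=∅, A=∅, R=[mulL(-3) :: addL(5) :: app]>
t=12: <C=(λq. q), E=∅, A=[5], R=∅>
t=13: <C=q, E={q↦5}, A=∅, R=∅>
→ final value 5

Answer: 5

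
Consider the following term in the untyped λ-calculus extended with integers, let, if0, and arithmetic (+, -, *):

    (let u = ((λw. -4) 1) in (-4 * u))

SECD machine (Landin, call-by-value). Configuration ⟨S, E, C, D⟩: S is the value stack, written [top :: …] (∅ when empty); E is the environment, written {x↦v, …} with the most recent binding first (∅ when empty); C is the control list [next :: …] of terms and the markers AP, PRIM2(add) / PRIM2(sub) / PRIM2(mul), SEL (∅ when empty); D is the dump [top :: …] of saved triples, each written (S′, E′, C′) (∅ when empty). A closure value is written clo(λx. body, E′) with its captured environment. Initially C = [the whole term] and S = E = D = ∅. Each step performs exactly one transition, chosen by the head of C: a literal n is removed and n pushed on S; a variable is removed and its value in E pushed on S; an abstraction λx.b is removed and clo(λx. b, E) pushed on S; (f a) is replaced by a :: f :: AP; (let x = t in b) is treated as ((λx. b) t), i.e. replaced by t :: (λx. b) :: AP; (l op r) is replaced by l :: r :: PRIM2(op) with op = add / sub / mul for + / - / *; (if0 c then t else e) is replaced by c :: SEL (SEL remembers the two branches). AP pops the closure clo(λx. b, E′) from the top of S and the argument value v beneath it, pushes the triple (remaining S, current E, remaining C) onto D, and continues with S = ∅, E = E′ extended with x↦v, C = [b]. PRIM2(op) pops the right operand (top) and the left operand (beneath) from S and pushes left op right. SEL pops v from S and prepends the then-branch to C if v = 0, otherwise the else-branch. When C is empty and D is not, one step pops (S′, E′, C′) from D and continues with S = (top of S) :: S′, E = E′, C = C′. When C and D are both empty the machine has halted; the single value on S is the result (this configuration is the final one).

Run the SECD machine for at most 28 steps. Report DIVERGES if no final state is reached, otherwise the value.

[0] <S=∅, E=∅, C=[(let u = ((λw. -4) 1) in (-4 * u))], D=∅>
[1] <S=∅, E=∅, C=[((λw. -4) 1) :: (λu. (-4 * u)) :: AP], D=∅>
[2] <S=∅, E=∅, C=[1 :: (λw. -4) :: AP :: (λu. (-4 * u)) :: AP], D=∅>
[3] <S=[1], E=∅, C=[(λw. -4) :: AP :: (λu. (-4 * u)) :: AP], D=∅>
[4] <S=[clo(λw. -4, ∅) :: 1], E=∅, C=[AP :: (λu. (-4 * u)) :: AP], D=∅>
[5] <S=∅, E={w↦1}, C=[-4], D=[(∅, ∅, [(λu. (-4 * u)) :: AP])]>
[6] <S=[-4], E={w↦1}, C=∅, D=[(∅, ∅, [(λu. (-4 * u)) :: AP])]>
[7] <S=[-4], E=∅, C=[(λu. (-4 * u)) :: AP], D=∅>
[8] <S=[clo(λu. (-4 * u), ∅) :: -4], E=∅, C=[AP], D=∅>
[9] <S=∅, E={u↦-4}, C=[(-4 * u)], D=[(∅, ∅, ∅)]>
[10] <S=∅, E={u↦-4}, C=[-4 :: u :: PRIM2(mul)], D=[(∅, ∅, ∅)]>
[11] <S=[-4], E={u↦-4}, C=[u :: PRIM2(mul)], D=[(∅, ∅, ∅)]>
[12] <S=[-4 :: -4], E={u↦-4}, C=[PRIM2(mul)], D=[(∅, ∅, ∅)]>
[13] <S=[16], E={u↦-4}, C=∅, D=[(∅, ∅, ∅)]>
[14] <S=[16], E=∅, C=∅, D=∅>
→ final value 16

Answer: 16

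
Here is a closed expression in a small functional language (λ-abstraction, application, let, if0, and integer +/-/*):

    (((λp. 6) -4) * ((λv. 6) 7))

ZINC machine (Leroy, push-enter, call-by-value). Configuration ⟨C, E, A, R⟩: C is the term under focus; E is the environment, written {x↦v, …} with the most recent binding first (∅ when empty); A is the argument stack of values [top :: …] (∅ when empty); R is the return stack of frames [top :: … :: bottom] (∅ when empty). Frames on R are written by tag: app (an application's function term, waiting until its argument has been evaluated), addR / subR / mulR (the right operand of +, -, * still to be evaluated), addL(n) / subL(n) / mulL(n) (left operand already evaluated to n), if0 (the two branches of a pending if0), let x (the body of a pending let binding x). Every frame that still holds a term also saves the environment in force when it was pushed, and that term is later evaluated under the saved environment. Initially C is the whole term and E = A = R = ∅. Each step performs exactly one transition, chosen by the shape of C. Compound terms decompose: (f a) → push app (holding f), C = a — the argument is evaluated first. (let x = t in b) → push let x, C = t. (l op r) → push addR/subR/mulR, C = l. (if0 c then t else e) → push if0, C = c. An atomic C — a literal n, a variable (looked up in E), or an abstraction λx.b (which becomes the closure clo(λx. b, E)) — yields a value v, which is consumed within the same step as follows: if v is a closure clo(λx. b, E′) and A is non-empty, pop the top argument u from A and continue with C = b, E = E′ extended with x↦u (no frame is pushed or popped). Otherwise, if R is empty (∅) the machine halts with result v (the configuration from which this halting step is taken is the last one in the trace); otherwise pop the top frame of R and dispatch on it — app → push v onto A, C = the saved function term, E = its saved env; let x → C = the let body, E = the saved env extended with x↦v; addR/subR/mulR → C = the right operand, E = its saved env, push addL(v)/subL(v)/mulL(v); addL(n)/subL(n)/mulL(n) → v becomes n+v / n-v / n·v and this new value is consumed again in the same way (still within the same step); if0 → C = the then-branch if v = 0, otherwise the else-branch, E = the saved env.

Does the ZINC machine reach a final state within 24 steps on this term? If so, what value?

step 0: [C=(((λp. 6) -4) * ((λv. 6) 7)) | E=∅ | A=∅ | R=∅]
step 1: [C=((λp. 6) -4) | E=∅ | A=∅ | R=[mulR]]
step 2: [C=-4 | E=∅ | A=∅ | R=[app :: mulR]]
step 3: [C=(λp. 6) | E=∅ | A=[-4] | R=[mulR]]
step 4: [C=6 | E={p↦-4} | A=∅ | R=[mulR]]
step 5: [C=((λv. 6) 7) | E=∅ | A=∅ | R=[mulL(6)]]
step 6: [C=7 | E=∅ | A=∅ | R=[app :: mulL(6)]]
step 7: [C=(λv. 6) | E=∅ | A=[7] | R=[mulL(6)]]
step 8: [C=6 | E={v↦7} | A=∅ | R=[mulL(6)]]
→ final value 36

Answer: 36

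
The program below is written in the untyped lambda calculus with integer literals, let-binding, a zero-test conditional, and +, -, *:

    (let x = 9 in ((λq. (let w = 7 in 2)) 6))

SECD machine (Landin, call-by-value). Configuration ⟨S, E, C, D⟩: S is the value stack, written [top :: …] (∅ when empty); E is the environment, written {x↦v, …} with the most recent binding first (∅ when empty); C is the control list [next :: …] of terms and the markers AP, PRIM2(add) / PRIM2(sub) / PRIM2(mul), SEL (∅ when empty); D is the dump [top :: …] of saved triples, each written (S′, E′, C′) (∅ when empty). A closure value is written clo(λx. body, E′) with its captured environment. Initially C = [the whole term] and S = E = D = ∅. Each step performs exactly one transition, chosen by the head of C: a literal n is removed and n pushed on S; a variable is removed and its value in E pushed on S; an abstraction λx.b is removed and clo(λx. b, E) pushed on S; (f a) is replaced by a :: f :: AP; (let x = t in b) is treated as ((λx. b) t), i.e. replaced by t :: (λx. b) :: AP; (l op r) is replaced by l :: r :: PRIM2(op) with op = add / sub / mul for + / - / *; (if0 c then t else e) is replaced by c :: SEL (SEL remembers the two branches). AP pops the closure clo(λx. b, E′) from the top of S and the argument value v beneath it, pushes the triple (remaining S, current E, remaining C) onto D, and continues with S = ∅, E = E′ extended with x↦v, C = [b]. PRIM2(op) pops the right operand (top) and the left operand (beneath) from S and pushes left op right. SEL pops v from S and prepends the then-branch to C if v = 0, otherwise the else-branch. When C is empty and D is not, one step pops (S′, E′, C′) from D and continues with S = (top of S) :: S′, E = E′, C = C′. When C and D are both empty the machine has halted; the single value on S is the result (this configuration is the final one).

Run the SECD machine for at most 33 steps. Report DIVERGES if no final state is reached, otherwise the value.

Answer: 2

Derivation:
0. ⟨S=∅; E=∅; C=[(let x = 9 in ((λq. (let w = 7 in 2)) 6))]; D=∅⟩
1. ⟨S=∅; E=∅; C=[9 :: (λx. ((λq. (let w = 7 in 2)) 6)) :: AP]; D=∅⟩
2. ⟨S=[9]; E=∅; C=[(λx. ((λq. (let w = 7 in 2)) 6)) :: AP]; D=∅⟩
3. ⟨S=[clo(λx. ((λq. (let w = 7 in 2)) 6), ∅) :: 9]; E=∅; C=[AP]; D=∅⟩
4. ⟨S=∅; E={x↦9}; C=[((λq. (let w = 7 in 2)) 6)]; D=[(∅, ∅, ∅)]⟩
5. ⟨S=∅; E={x↦9}; C=[6 :: (λq. (let w = 7 in 2)) :: AP]; D=[(∅, ∅, ∅)]⟩
6. ⟨S=[6]; E={x↦9}; C=[(λq. (let w = 7 in 2)) :: AP]; D=[(∅, ∅, ∅)]⟩
7. ⟨S=[clo(λq. (let w = 7 in 2), {x↦9}) :: 6]; E={x↦9}; C=[AP]; D=[(∅, ∅, ∅)]⟩
8. ⟨S=∅; E={q↦6, x↦9}; C=[(let w = 7 in 2)]; D=[(∅, {x↦9}, ∅) :: (∅, ∅, ∅)]⟩
9. ⟨S=∅; E={q↦6, x↦9}; C=[7 :: (λw. 2) :: AP]; D=[(∅, {x↦9}, ∅) :: (∅, ∅, ∅)]⟩
10. ⟨S=[7]; E={q↦6, x↦9}; C=[(λw. 2) :: AP]; D=[(∅, {x↦9}, ∅) :: (∅, ∅, ∅)]⟩
11. ⟨S=[clo(λw. 2, {q↦6, x↦9}) :: 7]; E={q↦6, x↦9}; C=[AP]; D=[(∅, {x↦9}, ∅) :: (∅, ∅, ∅)]⟩
12. ⟨S=∅; E={w↦7, q↦6, x↦9}; C=[2]; D=[(∅, {q↦6, x↦9}, ∅) :: (∅, {x↦9}, ∅) :: (∅, ∅, ∅)]⟩
13. ⟨S=[2]; E={w↦7, q↦6, x↦9}; C=∅; D=[(∅, {q↦6, x↦9}, ∅) :: (∅, {x↦9}, ∅) :: (∅, ∅, ∅)]⟩
14. ⟨S=[2]; E={q↦6, x↦9}; C=∅; D=[(∅, {x↦9}, ∅) :: (∅, ∅, ∅)]⟩
15. ⟨S=[2]; E={x↦9}; C=∅; D=[(∅, ∅, ∅)]⟩
16. ⟨S=[2]; E=∅; C=∅; D=∅⟩
→ final value 2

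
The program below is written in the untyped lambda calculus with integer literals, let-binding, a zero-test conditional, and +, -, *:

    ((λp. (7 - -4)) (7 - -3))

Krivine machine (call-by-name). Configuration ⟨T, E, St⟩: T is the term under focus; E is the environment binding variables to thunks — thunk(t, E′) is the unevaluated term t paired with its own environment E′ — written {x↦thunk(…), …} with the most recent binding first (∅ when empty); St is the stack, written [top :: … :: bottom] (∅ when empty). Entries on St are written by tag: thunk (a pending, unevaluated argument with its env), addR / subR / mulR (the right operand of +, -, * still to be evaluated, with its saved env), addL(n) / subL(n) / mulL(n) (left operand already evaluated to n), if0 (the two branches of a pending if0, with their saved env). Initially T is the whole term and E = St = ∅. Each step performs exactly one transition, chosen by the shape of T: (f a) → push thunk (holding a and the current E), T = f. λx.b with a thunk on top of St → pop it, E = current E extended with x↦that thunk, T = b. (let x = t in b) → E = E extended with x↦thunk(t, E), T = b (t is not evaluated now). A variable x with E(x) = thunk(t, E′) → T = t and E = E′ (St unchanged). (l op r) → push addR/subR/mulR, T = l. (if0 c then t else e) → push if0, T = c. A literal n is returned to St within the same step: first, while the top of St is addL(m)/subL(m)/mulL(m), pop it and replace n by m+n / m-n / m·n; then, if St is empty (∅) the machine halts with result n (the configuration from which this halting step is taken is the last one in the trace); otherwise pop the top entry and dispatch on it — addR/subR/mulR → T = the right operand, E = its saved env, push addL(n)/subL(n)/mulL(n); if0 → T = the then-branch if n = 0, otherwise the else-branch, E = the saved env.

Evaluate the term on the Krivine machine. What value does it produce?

Answer: 11

Execution trace:
step 0: [T=((λp. (7 - -4)) (7 - -3)) | E=∅ | St=∅]
step 1: [T=(λp. (7 - -4)) | E=∅ | St=[thunk]]
step 2: [T=(7 - -4) | E={p↦thunk((7 - -3), ∅)} | St=∅]
step 3: [T=7 | E={p↦thunk((7 - -3), ∅)} | St=[subR]]
step 4: [T=-4 | E={p↦thunk((7 - -3), ∅)} | St=[subL(7)]]
→ final value 11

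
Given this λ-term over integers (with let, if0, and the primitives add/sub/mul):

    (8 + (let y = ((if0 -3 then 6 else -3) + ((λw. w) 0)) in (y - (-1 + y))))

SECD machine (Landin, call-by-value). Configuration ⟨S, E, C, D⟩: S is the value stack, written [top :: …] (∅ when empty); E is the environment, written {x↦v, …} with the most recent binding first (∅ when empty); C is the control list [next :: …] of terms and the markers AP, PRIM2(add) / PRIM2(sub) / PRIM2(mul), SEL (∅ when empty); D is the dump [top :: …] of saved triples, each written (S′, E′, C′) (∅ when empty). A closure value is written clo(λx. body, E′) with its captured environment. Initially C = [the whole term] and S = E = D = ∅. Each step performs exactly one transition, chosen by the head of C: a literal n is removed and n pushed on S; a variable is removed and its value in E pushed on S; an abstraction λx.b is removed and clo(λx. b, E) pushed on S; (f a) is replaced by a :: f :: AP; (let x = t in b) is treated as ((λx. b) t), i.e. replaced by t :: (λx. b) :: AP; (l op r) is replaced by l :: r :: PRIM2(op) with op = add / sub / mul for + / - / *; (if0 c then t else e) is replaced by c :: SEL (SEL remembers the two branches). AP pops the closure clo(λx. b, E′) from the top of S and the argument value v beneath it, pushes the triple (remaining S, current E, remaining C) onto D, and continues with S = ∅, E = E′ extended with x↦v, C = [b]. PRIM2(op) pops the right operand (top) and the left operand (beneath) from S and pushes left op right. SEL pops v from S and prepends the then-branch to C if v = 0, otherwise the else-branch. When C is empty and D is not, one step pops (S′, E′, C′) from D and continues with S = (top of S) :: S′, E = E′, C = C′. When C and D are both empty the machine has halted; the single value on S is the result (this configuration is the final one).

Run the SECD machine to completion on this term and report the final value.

[0] ⟨S=∅; E=∅; C=[(8 + (let y = ((if0 -3 then 6 else -3) + ((λw. w) 0)) in (y - (-1 + y))))]; D=∅⟩
[1] ⟨S=∅; E=∅; C=[8 :: (let y = ((if0 -3 then 6 else -3) + ((λw. w) 0)) in (y - (-1 + y))) :: PRIM2(add)]; D=∅⟩
[2] ⟨S=[8]; E=∅; C=[(let y = ((if0 -3 then 6 else -3) + ((λw. w) 0)) in (y - (-1 + y))) :: PRIM2(add)]; D=∅⟩
[3] ⟨S=[8]; E=∅; C=[((if0 -3 then 6 else -3) + ((λw. w) 0)) :: (λy. (y - (-1 + y))) :: AP :: PRIM2(add)]; D=∅⟩
[4] ⟨S=[8]; E=∅; C=[(if0 -3 then 6 else -3) :: ((λw. w) 0) :: PRIM2(add) :: (λy. (y - (-1 + y))) :: AP :: PRIM2(add)]; D=∅⟩
[5] ⟨S=[8]; E=∅; C=[-3 :: SEL :: ((λw. w) 0) :: PRIM2(add) :: (λy. (y - (-1 + y))) :: AP :: PRIM2(add)]; D=∅⟩
[6] ⟨S=[-3 :: 8]; E=∅; C=[SEL :: ((λw. w) 0) :: PRIM2(add) :: (λy. (y - (-1 + y))) :: AP :: PRIM2(add)]; D=∅⟩
[7] ⟨S=[8]; E=∅; C=[-3 :: ((λw. w) 0) :: PRIM2(add) :: (λy. (y - (-1 + y))) :: AP :: PRIM2(add)]; D=∅⟩
[8] ⟨S=[-3 :: 8]; E=∅; C=[((λw. w) 0) :: PRIM2(add) :: (λy. (y - (-1 + y))) :: AP :: PRIM2(add)]; D=∅⟩
[9] ⟨S=[-3 :: 8]; E=∅; C=[0 :: (λw. w) :: AP :: PRIM2(add) :: (λy. (y - (-1 + y))) :: AP :: PRIM2(add)]; D=∅⟩
[10] ⟨S=[0 :: -3 :: 8]; E=∅; C=[(λw. w) :: AP :: PRIM2(add) :: (λy. (y - (-1 + y))) :: AP :: PRIM2(add)]; D=∅⟩
[11] ⟨S=[clo(λw. w, ∅) :: 0 :: -3 :: 8]; E=∅; C=[AP :: PRIM2(add) :: (λy. (y - (-1 + y))) :: AP :: PRIM2(add)]; D=∅⟩
[12] ⟨S=∅; E={w↦0}; C=[w]; D=[([-3 :: 8], ∅, [PRIM2(add) :: (λy. (y - (-1 + y))) :: AP :: PRIM2(add)])]⟩
[13] ⟨S=[0]; E={w↦0}; C=∅; D=[([-3 :: 8], ∅, [PRIM2(add) :: (λy. (y - (-1 + y))) :: AP :: PRIM2(add)])]⟩
[14] ⟨S=[0 :: -3 :: 8]; E=∅; C=[PRIM2(add) :: (λy. (y - (-1 + y))) :: AP :: PRIM2(add)]; D=∅⟩
[15] ⟨S=[-3 :: 8]; E=∅; C=[(λy. (y - (-1 + y))) :: AP :: PRIM2(add)]; D=∅⟩
[16] ⟨S=[clo(λy. (y - (-1 + y)), ∅) :: -3 :: 8]; E=∅; C=[AP :: PRIM2(add)]; D=∅⟩
[17] ⟨S=∅; E={y↦-3}; C=[(y - (-1 + y))]; D=[([8], ∅, [PRIM2(add)])]⟩
[18] ⟨S=∅; E={y↦-3}; C=[y :: (-1 + y) :: PRIM2(sub)]; D=[([8], ∅, [PRIM2(add)])]⟩
[19] ⟨S=[-3]; E={y↦-3}; C=[(-1 + y) :: PRIM2(sub)]; D=[([8], ∅, [PRIM2(add)])]⟩
[20] ⟨S=[-3]; E={y↦-3}; C=[-1 :: y :: PRIM2(add) :: PRIM2(sub)]; D=[([8], ∅, [PRIM2(add)])]⟩
[21] ⟨S=[-1 :: -3]; E={y↦-3}; C=[y :: PRIM2(add) :: PRIM2(sub)]; D=[([8], ∅, [PRIM2(add)])]⟩
[22] ⟨S=[-3 :: -1 :: -3]; E={y↦-3}; C=[PRIM2(add) :: PRIM2(sub)]; D=[([8], ∅, [PRIM2(add)])]⟩
[23] ⟨S=[-4 :: -3]; E={y↦-3}; C=[PRIM2(sub)]; D=[([8], ∅, [PRIM2(add)])]⟩
[24] ⟨S=[1]; E={y↦-3}; C=∅; D=[([8], ∅, [PRIM2(add)])]⟩
[25] ⟨S=[1 :: 8]; E=∅; C=[PRIM2(add)]; D=∅⟩
[26] ⟨S=[9]; E=∅; C=∅; D=∅⟩
→ final value 9

Answer: 9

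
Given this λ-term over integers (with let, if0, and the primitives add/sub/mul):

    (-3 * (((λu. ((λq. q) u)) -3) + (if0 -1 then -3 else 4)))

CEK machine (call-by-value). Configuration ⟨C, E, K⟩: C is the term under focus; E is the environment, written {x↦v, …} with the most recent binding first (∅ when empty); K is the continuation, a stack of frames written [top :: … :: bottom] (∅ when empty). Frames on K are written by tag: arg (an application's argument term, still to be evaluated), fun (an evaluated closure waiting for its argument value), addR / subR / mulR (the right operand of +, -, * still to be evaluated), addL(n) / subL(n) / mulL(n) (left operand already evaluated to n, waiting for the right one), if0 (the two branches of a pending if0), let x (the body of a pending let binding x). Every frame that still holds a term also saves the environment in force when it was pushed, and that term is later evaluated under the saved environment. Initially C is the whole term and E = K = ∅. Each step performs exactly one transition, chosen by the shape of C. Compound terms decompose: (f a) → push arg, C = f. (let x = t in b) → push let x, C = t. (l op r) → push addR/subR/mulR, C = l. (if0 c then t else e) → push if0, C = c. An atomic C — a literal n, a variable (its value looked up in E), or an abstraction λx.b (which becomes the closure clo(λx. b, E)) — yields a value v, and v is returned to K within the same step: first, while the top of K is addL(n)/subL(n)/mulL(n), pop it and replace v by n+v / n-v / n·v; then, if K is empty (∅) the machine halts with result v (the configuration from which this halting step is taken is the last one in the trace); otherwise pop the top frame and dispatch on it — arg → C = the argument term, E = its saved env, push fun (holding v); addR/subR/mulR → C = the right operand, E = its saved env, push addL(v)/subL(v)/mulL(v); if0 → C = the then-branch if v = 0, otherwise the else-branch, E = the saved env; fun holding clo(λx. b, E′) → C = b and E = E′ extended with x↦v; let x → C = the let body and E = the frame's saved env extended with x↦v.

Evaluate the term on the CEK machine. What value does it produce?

Answer: -3

Derivation:
0. ⟨C=(-3 * (((λu. ((λq. q) u)) -3) + (if0 -1 then -3 else 4))); E=∅; K=∅⟩
1. ⟨C=-3; E=∅; K=[mulR]⟩
2. ⟨C=(((λu. ((λq. q) u)) -3) + (if0 -1 then -3 else 4)); E=∅; K=[mulL(-3)]⟩
3. ⟨C=((λu. ((λq. q) u)) -3); E=∅; K=[addR :: mulL(-3)]⟩
4. ⟨C=(λu. ((λq. q) u)); E=∅; K=[arg :: addR :: mulL(-3)]⟩
5. ⟨C=-3; E=∅; K=[fun :: addR :: mulL(-3)]⟩
6. ⟨C=((λq. q) u); E={u↦-3}; K=[addR :: mulL(-3)]⟩
7. ⟨C=(λq. q); E={u↦-3}; K=[arg :: addR :: mulL(-3)]⟩
8. ⟨C=u; E={u↦-3}; K=[fun :: addR :: mulL(-3)]⟩
9. ⟨C=q; E={q↦-3, u↦-3}; K=[addR :: mulL(-3)]⟩
10. ⟨C=(if0 -1 then -3 else 4); E=∅; K=[addL(-3) :: mulL(-3)]⟩
11. ⟨C=-1; E=∅; K=[if0 :: addL(-3) :: mulL(-3)]⟩
12. ⟨C=4; E=∅; K=[addL(-3) :: mulL(-3)]⟩
→ final value -3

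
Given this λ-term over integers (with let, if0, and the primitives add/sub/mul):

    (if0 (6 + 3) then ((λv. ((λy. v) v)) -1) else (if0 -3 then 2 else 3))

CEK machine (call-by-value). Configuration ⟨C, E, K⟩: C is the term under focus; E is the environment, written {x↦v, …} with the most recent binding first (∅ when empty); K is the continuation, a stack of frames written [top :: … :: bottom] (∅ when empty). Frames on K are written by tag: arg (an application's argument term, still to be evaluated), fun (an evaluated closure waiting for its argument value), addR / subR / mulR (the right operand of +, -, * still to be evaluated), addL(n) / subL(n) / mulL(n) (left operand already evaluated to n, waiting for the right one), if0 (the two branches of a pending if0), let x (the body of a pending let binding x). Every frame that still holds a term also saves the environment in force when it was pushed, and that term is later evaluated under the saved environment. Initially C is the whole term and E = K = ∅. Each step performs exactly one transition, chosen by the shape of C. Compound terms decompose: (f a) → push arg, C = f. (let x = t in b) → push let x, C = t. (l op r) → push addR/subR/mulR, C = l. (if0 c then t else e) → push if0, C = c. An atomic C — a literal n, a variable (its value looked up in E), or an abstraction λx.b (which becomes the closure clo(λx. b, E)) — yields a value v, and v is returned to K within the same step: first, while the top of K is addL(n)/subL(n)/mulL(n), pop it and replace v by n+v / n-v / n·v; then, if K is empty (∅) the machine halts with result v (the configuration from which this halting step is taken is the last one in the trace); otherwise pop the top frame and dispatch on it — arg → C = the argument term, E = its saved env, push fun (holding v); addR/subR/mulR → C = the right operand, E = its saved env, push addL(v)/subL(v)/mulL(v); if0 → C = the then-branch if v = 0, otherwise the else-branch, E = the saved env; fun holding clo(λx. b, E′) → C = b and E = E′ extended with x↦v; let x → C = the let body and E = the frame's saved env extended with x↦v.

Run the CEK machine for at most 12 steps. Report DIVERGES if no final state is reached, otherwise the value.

Answer: 3

Machine steps:
[0] [C=(if0 (6 + 3) then ((λv. ((λy. v) v)) -1) else (if0 -3 then 2 else 3)) | E=∅ | K=∅]
[1] [C=(6 + 3) | E=∅ | K=[if0]]
[2] [C=6 | E=∅ | K=[addR :: if0]]
[3] [C=3 | E=∅ | K=[addL(6) :: if0]]
[4] [C=(if0 -3 then 2 else 3) | E=∅ | K=∅]
[5] [C=-3 | E=∅ | K=[if0]]
[6] [C=3 | E=∅ | K=∅]
→ final value 3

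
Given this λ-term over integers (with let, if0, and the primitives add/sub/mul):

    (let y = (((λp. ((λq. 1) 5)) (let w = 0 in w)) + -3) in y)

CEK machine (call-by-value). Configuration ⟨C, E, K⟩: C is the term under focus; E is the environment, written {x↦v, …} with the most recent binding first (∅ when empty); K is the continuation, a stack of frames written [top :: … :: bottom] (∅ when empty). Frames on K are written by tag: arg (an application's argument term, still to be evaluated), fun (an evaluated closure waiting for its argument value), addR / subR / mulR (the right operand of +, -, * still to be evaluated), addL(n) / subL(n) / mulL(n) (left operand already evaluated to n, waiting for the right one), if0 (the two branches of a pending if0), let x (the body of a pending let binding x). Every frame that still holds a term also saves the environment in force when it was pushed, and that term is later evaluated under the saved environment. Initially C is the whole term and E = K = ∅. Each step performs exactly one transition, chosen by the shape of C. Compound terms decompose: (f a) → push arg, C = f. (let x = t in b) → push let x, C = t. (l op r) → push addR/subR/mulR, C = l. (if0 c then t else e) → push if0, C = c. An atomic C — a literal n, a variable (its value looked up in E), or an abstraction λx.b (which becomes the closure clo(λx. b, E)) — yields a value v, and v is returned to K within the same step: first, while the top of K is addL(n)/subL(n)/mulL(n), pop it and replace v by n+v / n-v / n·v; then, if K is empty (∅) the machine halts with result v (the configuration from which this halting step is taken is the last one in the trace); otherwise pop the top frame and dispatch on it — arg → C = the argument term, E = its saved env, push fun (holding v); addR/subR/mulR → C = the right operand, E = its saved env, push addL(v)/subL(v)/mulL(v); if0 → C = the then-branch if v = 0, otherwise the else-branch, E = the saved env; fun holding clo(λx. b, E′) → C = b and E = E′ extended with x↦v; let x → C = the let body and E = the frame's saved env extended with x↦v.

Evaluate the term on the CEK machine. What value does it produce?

[0] <C=(let y = (((λp. ((λq. 1) 5)) (let w = 0 in w)) + -3) in y), E=∅, K=∅>
[1] <C=(((λp. ((λq. 1) 5)) (let w = 0 in w)) + -3), E=∅, K=[let y]>
[2] <C=((λp. ((λq. 1) 5)) (let w = 0 in w)), E=∅, K=[addR :: let y]>
[3] <C=(λp. ((λq. 1) 5)), E=∅, K=[arg :: addR :: let y]>
[4] <C=(let w = 0 in w), E=∅, K=[fun :: addR :: let y]>
[5] <C=0, E=∅, K=[let w :: fun :: addR :: let y]>
[6] <C=w, E={w↦0}, K=[fun :: addR :: let y]>
[7] <C=((λq. 1) 5), E={p↦0}, K=[addR :: let y]>
[8] <C=(λq. 1), E={p↦0}, K=[arg :: addR :: let y]>
[9] <C=5, E={p↦0}, K=[fun :: addR :: let y]>
[10] <C=1, E={q↦5, p↦0}, K=[addR :: let y]>
[11] <C=-3, E=∅, K=[addL(1) :: let y]>
[12] <C=y, E={y↦-2}, K=∅>
→ final value -2

Answer: -2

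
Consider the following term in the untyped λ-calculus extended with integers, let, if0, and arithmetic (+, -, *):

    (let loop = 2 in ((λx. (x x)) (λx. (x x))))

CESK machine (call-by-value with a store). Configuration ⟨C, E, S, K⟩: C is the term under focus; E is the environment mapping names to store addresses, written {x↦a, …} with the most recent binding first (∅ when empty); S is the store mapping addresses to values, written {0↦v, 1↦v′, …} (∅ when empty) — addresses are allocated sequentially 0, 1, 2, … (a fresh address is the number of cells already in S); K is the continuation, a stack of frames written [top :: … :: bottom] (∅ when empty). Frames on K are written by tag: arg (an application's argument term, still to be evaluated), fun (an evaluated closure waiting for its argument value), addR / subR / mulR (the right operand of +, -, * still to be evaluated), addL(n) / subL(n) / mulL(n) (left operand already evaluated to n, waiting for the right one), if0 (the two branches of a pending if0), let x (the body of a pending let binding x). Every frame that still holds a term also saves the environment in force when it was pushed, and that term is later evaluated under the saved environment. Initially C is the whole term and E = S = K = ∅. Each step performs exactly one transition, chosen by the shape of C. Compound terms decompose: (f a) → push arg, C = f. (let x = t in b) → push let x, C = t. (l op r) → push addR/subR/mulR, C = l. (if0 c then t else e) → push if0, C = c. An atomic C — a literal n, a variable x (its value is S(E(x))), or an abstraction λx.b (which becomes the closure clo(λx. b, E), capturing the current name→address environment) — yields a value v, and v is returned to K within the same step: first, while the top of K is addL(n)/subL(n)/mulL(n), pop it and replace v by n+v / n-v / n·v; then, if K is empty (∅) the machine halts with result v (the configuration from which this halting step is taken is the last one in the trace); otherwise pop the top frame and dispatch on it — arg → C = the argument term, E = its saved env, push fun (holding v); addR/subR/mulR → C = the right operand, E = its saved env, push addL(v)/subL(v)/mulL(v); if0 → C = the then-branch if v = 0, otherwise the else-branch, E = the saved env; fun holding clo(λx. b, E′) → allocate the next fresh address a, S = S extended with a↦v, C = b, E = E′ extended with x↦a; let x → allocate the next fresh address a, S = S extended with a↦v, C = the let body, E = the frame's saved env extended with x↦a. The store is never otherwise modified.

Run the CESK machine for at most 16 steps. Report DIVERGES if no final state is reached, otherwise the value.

[0] <C=(let loop = 2 in ((λx. (x x)) (λx. (x x)))), E=∅, S=∅, K=∅>
[1] <C=2, E=∅, S=∅, K=[let loop]>
[2] <C=((λx. (x x)) (λx. (x x))), E={loop↦0}, S={0↦2}, K=∅>
[3] <C=(λx. (x x)), E={loop↦0}, S={0↦2}, K=[arg]>
[4] <C=(λx. (x x)), E={loop↦0}, S={0↦2}, K=[fun]>
[5] <C=(x x), E={x↦1, loop↦0}, S={0↦2, 1↦clo(λx. (x x), {loop↦0})}, K=∅>
[6] <C=x, E={x↦1, loop↦0}, S={0↦2, 1↦clo(λx. (x x), {loop↦0})}, K=[arg]>
[7] <C=x, E={x↦1, loop↦0}, S={0↦2, 1↦clo(λx. (x x), {loop↦0})}, K=[fun]>
[8] <C=(x x), E={x↦2, loop↦0}, S={0↦2, 1↦clo(λx. (x x), {loop↦0}), 2↦clo(λx. (x x), {loop↦0})}, K=∅>
[9] <C=x, E={x↦2, loop↦0}, S={0↦2, 1↦clo(λx. (x x), {loop↦0}), 2↦clo(λx. (x x), {loop↦0})}, K=[arg]>
[10] <C=x, E={x↦2, loop↦0}, S={0↦2, 1↦clo(λx. (x x), {loop↦0}), 2↦clo(λx. (x x), {loop↦0})}, K=[fun]>
[11] <C=(x x), E={x↦3, loop↦0}, S={0↦2, 1↦clo(λx. (x x), {loop↦0}), 2↦clo(λx. (x x), {loop↦0}), 3↦clo(λx. (x x), {loop↦0})}, K=∅>
[12] <C=x, E={x↦3, loop↦0}, S={0↦2, 1↦clo(λx. (x x), {loop↦0}), 2↦clo(λx. (x x), {loop↦0}), 3↦clo(λx. (x x), {loop↦0})}, K=[arg]>
[13] <C=x, E={x↦3, loop↦0}, S={0↦2, 1↦clo(λx. (x x), {loop↦0}), 2↦clo(λx. (x x), {loop↦0}), 3↦clo(λx. (x x), {loop↦0})}, K=[fun]>
[14] <C=(x x), E={x↦4, loop↦0}, S={0↦2, 1↦clo(λx. (x x), {loop↦0}), 2↦clo(λx. (x x), {loop↦0}), 3↦clo(λx. (x x), {loop↦0}), 4↦clo(λx. (x x), {loop↦0})}, K=∅>
[15] <C=x, E={x↦4, loop↦0}, S={0↦2, 1↦clo(λx. (x x), {loop↦0}), 2↦clo(λx. (x x), {loop↦0}), 3↦clo(λx. (x x), {loop↦0}), 4↦clo(λx. (x x), {loop↦0})}, K=[arg]>
[16] <C=x, E={x↦4, loop↦0}, S={0↦2, 1↦clo(λx. (x x), {loop↦0}), 2↦clo(λx. (x x), {loop↦0}), 3↦clo(λx. (x x), {loop↦0}), 4↦clo(λx. (x x), {loop↦0})}, K=[fun]>
→ 16 transitions taken and the configuration is still not final: no result within 16 steps

Answer: DIVERGES (no final state within 16 steps)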